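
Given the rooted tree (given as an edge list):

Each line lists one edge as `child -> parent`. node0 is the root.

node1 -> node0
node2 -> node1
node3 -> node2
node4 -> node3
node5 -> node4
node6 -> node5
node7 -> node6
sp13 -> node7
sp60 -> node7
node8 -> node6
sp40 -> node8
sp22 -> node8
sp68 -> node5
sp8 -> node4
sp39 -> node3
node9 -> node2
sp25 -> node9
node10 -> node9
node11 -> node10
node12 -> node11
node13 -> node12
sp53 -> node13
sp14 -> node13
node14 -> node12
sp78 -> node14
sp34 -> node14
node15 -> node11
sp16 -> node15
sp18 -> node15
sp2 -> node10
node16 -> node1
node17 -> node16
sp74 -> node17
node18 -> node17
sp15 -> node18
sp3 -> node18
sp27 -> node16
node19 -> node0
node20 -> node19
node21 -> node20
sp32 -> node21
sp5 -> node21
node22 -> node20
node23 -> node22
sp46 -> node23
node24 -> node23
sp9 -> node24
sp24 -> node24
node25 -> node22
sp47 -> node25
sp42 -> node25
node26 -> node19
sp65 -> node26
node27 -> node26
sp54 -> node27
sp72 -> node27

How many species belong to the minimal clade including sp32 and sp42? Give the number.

The MRCA of sp32 and sp42 is the node subtending ((sp32,sp5),((sp46,(sp9,sp24)),(sp47,sp42))).
That clade contains 7 terminal taxa: sp24, sp32, sp42, sp46, sp47, sp5, sp9.

7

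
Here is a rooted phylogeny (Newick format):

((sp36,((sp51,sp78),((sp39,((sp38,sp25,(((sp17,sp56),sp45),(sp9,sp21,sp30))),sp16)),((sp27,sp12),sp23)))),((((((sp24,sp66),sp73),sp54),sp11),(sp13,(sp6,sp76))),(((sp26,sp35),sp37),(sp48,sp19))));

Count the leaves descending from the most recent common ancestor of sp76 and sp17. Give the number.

The MRCA of sp76 and sp17 is the root, so the clade is the entire tree.
That clade contains 29 terminal taxa: sp11, sp12, sp13, sp16, sp17, sp19, sp21, sp23, sp24, sp25, sp26, sp27, sp30, sp35, sp36, sp37, sp38, sp39, sp45, sp48, sp51, sp54, sp56, sp6, sp66, sp73, sp76, sp78, sp9.

29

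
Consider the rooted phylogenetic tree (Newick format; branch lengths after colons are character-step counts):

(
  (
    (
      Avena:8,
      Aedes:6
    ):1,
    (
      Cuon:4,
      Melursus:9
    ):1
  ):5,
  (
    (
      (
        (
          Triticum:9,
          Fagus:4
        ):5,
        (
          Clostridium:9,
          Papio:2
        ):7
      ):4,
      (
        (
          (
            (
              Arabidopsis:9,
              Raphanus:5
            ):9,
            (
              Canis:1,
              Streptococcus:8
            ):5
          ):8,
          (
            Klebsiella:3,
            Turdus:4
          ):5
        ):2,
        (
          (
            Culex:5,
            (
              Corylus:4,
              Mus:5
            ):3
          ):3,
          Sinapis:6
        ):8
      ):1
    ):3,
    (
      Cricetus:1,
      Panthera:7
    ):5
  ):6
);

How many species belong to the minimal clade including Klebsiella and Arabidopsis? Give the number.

6

The MRCA of Klebsiella and Arabidopsis is the node subtending (((Arabidopsis,Raphanus),(Canis,Streptococcus)),(Klebsiella,Turdus)).
That clade contains 6 terminal taxa: Arabidopsis, Canis, Klebsiella, Raphanus, Streptococcus, Turdus.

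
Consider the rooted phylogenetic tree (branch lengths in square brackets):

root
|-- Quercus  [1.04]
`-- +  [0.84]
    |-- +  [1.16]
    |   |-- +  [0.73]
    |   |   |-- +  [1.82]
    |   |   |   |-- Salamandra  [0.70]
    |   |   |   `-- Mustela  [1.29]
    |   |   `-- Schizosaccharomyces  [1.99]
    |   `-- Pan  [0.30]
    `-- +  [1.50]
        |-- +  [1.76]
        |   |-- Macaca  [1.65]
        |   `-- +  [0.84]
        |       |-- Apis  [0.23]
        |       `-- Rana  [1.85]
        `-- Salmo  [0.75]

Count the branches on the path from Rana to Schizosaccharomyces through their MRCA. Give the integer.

7

The MRCA of Rana and Schizosaccharomyces is the node subtending ((((Salamandra,Mustela),Schizosaccharomyces),Pan),((Macaca,(Apis,Rana)),Salmo)).
From Rana up to that node: 4 branches. From Schizosaccharomyces up to the same node: 3 branches. Total: 4 + 3 = 7.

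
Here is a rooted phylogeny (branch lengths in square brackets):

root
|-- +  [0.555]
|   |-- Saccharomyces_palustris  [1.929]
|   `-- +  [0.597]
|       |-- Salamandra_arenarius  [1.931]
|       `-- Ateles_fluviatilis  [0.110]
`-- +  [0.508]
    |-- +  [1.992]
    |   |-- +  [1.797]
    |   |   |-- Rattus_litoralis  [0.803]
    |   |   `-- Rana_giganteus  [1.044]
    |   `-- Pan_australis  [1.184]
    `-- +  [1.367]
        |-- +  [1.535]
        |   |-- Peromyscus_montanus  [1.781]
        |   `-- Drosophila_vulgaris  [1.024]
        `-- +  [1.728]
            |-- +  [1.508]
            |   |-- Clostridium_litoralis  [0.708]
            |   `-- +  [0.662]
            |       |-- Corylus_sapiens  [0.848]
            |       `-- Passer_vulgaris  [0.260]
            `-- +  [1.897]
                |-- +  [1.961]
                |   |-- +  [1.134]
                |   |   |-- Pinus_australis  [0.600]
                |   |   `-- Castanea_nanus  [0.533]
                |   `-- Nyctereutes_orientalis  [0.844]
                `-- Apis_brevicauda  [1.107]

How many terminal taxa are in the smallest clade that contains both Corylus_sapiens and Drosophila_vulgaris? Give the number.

The MRCA of Corylus_sapiens and Drosophila_vulgaris is the node subtending ((Peromyscus_montanus,Drosophila_vulgaris),((Clostridium_litoralis,(Corylus_sapiens,Passer_vulgaris)),(((Pinus_australis,Castanea_nanus),Nyctereutes_orientalis),Apis_brevicauda))).
That clade contains 9 terminal taxa: Apis_brevicauda, Castanea_nanus, Clostridium_litoralis, Corylus_sapiens, Drosophila_vulgaris, Nyctereutes_orientalis, Passer_vulgaris, Peromyscus_montanus, Pinus_australis.

9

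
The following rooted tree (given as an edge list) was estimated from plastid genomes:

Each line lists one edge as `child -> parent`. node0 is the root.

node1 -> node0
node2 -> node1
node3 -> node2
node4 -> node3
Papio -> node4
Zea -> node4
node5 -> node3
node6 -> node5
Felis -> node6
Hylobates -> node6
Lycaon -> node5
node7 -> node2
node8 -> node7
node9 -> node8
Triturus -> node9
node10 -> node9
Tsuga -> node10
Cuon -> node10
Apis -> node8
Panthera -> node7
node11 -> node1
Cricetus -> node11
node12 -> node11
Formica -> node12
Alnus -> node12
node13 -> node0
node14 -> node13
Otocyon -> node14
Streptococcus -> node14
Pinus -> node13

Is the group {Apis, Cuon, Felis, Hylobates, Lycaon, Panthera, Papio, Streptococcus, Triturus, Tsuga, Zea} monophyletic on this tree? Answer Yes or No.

No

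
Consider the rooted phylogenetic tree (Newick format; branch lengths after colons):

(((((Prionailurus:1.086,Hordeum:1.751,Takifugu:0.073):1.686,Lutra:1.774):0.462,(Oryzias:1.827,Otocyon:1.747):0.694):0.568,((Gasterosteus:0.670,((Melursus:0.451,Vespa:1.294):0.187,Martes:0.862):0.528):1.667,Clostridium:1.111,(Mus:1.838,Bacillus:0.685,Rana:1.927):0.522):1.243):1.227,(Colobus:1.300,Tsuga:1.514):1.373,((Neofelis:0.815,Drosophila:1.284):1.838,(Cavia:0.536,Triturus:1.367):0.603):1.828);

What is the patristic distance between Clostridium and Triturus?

7.379

The path runs Clostridium → … → MRCA → … → Triturus; the MRCA is the root of the tree.
Branch lengths along that path: 1.111 + 1.243 + 1.227 + 1.828 + 0.603 + 1.367 = 7.379.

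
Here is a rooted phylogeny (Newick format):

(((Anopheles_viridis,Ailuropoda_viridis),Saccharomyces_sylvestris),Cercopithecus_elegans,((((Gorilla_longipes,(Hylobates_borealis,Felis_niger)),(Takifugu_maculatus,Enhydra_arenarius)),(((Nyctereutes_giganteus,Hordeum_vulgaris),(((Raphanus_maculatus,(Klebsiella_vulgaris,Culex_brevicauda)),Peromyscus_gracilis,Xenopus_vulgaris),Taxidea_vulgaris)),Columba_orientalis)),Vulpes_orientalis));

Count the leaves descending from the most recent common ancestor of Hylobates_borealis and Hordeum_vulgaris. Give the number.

14

The MRCA of Hylobates_borealis and Hordeum_vulgaris is the node subtending (((Gorilla_longipes,(Hylobates_borealis,Felis_niger)),(Takifugu_maculatus,Enhydra_arenarius)),(((Nyctereutes_giganteus,Hordeum_vulgaris),(((Raphanus_maculatus,(Klebsiella_vulgaris,Culex_brevicauda)),Peromyscus_gracilis,Xenopus_vulgaris),Taxidea_vulgaris)),Columba_orientalis)).
That clade contains 14 terminal taxa: Columba_orientalis, Culex_brevicauda, Enhydra_arenarius, Felis_niger, Gorilla_longipes, Hordeum_vulgaris, Hylobates_borealis, Klebsiella_vulgaris, Nyctereutes_giganteus, Peromyscus_gracilis, Raphanus_maculatus, Takifugu_maculatus, Taxidea_vulgaris, Xenopus_vulgaris.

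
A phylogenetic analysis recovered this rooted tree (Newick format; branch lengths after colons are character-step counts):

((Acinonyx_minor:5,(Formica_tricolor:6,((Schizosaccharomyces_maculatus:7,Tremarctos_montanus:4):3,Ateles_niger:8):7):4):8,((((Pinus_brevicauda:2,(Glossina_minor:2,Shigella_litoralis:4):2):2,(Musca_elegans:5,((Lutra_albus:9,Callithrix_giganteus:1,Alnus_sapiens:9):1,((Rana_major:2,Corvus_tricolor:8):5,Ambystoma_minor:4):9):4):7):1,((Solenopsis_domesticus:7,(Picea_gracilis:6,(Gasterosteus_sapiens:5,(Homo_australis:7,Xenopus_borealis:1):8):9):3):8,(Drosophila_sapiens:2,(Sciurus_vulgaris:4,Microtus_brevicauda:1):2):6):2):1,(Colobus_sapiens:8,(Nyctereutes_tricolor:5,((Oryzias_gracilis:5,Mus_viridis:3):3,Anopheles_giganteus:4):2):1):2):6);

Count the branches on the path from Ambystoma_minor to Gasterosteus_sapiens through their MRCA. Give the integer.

The MRCA of Ambystoma_minor and Gasterosteus_sapiens is the node subtending (((Pinus_brevicauda,(Glossina_minor,Shigella_litoralis)),(Musca_elegans,((Lutra_albus,Callithrix_giganteus,Alnus_sapiens),((Rana_major,Corvus_tricolor),Ambystoma_minor)))),((Solenopsis_domesticus,(Picea_gracilis,(Gasterosteus_sapiens,(Homo_australis,Xenopus_borealis)))),(Drosophila_sapiens,(Sciurus_vulgaris,Microtus_brevicauda)))).
From Ambystoma_minor up to that node: 5 branches. From Gasterosteus_sapiens up to the same node: 5 branches. Total: 5 + 5 = 10.

10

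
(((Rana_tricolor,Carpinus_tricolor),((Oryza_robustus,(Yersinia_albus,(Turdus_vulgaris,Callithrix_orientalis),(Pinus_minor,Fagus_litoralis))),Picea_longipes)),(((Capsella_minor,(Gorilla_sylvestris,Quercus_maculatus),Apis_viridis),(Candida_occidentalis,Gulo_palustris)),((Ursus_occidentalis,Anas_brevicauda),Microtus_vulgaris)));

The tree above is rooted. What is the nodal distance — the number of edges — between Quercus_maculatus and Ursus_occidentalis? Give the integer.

The MRCA of Quercus_maculatus and Ursus_occidentalis is the node subtending (((Capsella_minor,(Gorilla_sylvestris,Quercus_maculatus),Apis_viridis),(Candida_occidentalis,Gulo_palustris)),((Ursus_occidentalis,Anas_brevicauda),Microtus_vulgaris)).
From Quercus_maculatus up to that node: 4 branches. From Ursus_occidentalis up to the same node: 3 branches. Total: 4 + 3 = 7.

7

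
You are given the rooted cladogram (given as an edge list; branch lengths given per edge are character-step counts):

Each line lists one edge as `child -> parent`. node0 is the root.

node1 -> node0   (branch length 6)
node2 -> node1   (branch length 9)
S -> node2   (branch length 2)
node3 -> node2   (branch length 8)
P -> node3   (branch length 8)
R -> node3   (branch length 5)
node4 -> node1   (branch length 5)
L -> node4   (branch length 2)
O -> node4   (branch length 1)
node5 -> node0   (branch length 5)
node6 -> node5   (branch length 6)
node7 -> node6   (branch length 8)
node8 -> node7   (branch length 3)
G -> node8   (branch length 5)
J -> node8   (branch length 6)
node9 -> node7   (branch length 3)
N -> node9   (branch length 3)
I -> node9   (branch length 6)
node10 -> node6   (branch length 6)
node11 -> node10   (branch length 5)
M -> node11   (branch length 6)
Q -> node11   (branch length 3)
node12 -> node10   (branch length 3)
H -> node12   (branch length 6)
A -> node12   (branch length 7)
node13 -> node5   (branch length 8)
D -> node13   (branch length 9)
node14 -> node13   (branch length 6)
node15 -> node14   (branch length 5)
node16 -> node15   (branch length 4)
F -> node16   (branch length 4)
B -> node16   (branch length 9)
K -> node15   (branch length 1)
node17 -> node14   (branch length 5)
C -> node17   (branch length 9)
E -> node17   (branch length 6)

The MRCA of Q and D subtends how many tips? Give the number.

14

The MRCA of Q and D is the node subtending ((((G,J),(N,I)),((M,Q),(H,A))),(D,(((F,B),K),(C,E)))).
That clade contains 14 terminal taxa: A, B, C, D, E, F, G, H, I, J, K, M, N, Q.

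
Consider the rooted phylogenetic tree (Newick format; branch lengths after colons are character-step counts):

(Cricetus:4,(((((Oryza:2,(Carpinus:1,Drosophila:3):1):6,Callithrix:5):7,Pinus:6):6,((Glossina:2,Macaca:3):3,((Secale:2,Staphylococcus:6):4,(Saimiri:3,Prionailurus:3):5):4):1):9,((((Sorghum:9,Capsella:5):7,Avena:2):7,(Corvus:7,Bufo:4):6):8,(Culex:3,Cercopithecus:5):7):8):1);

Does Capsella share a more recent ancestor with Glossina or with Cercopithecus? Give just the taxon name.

Cercopithecus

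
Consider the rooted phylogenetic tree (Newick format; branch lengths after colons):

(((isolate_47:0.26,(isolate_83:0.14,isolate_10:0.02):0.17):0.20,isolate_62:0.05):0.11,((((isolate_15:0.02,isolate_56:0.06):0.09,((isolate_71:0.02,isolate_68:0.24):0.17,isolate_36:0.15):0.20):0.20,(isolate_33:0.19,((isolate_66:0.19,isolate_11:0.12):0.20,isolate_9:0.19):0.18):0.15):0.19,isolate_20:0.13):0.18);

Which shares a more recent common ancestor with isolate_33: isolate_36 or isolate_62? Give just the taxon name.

isolate_36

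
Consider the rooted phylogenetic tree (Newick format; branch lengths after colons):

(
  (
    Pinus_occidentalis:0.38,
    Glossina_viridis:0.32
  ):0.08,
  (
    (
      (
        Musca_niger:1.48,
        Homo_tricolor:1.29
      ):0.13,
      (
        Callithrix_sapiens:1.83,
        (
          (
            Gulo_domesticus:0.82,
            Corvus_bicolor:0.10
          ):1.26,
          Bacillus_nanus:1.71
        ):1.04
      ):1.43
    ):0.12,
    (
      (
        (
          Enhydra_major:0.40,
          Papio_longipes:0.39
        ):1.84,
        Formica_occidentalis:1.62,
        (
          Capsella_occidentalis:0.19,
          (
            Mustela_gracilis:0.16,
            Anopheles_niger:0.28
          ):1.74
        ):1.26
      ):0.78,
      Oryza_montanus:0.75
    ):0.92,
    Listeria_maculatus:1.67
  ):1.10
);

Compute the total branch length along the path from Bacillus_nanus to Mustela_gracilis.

9.16

The path runs Bacillus_nanus → … → MRCA → … → Mustela_gracilis; the MRCA is the node subtending (((Musca_niger,Homo_tricolor),(Callithrix_sapiens,((Gulo_domesticus,Corvus_bicolor),Bacillus_nanus))),(((Enhydra_major,Papio_longipes),Formica_occidentalis,(Capsella_occidentalis,(Mustela_gracilis,Anopheles_niger))),Oryza_montanus),Listeria_maculatus).
Branch lengths along that path: 1.71 + 1.04 + 1.43 + 0.12 + 0.92 + 0.78 + 1.26 + 1.74 + 0.16 = 9.16.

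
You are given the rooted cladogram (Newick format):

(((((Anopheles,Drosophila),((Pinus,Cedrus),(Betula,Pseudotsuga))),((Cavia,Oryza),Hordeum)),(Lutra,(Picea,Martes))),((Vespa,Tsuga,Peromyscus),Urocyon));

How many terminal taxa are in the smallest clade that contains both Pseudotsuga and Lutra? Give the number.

12

The MRCA of Pseudotsuga and Lutra is the node subtending ((((Anopheles,Drosophila),((Pinus,Cedrus),(Betula,Pseudotsuga))),((Cavia,Oryza),Hordeum)),(Lutra,(Picea,Martes))).
That clade contains 12 terminal taxa: Anopheles, Betula, Cavia, Cedrus, Drosophila, Hordeum, Lutra, Martes, Oryza, Picea, Pinus, Pseudotsuga.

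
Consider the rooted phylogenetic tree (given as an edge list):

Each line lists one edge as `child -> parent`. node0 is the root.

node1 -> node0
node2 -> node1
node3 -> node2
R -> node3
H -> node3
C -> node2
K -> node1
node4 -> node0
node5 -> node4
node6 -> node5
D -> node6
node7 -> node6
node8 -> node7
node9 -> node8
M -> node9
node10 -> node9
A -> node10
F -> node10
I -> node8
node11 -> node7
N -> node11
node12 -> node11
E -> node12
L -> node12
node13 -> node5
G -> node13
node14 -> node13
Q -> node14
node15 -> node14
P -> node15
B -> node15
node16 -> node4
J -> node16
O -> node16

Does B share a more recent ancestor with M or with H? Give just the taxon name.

M

The MRCA of B and M subtends ((D,(((M,(A,F)),I),(N,(E,L)))),(G,(Q,(P,B)))) (12 taxa).
The MRCA of B and H is the root, subtending the entire tree (18 taxa).
The first is nested inside the second, so B shares a more recent common ancestor with M.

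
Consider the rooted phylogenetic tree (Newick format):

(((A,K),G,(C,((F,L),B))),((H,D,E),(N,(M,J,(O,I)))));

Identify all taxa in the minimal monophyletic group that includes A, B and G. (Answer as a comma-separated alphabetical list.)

Tracing A: it sits inside (A,K).
Tracing B: it sits inside ((F,L),B).
Tracing G: it sits inside ((A,K),G,(C,((F,L),B))).
The smallest clade enclosing all 3 is ((A,K),G,(C,((F,L),B))); the answer is its 7 terminal taxa in alphabetical order.

A, B, C, F, G, K, L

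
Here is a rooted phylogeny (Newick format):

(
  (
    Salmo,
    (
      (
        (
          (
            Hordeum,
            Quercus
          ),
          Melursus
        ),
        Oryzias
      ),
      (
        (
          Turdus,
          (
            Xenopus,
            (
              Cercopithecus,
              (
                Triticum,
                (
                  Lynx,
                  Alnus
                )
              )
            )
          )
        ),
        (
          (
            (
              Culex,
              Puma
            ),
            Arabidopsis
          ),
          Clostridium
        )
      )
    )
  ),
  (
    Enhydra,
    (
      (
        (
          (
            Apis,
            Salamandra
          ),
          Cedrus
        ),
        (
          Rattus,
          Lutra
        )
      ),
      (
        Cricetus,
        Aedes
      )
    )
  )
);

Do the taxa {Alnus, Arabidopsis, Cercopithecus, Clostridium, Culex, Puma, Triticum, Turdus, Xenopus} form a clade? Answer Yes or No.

No

The MRCA of the listed taxa subtends ((Turdus,(Xenopus,(Cercopithecus,(Triticum,(Lynx,Alnus))))),(((Culex,Puma),Arabidopsis),Clostridium)).
That clade also contains Lynx, which is not in the proposed group, so the group is not monophyletic.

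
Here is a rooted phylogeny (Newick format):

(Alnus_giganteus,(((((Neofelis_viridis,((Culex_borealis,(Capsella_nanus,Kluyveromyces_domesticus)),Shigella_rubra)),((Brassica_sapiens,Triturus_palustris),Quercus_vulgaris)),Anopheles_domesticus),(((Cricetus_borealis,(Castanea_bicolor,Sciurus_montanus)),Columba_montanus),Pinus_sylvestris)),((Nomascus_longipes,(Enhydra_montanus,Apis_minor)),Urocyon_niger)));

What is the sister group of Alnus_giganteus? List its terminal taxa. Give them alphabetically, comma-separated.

Anopheles_domesticus, Apis_minor, Brassica_sapiens, Capsella_nanus, Castanea_bicolor, Columba_montanus, Cricetus_borealis, Culex_borealis, Enhydra_montanus, Kluyveromyces_domesticus, Neofelis_viridis, Nomascus_longipes, Pinus_sylvestris, Quercus_vulgaris, Sciurus_montanus, Shigella_rubra, Triturus_palustris, Urocyon_niger

Alnus_giganteus attaches directly to the root of the tree.
The other lineage descending from that same node — the sister group — is (((((Neofelis_viridis,((Culex_borealis,(Capsella_nanus,Kluyveromyces_domesticus)),Shigella_rubra)),((Brassica_sapiens,Triturus_palustris),Quercus_vulgaris)),Anopheles_domesticus),(((Cricetus_borealis,(Castanea_bicolor,Sciurus_montanus)),Columba_montanus),Pinus_sylvestris)),((Nomascus_longipes,(Enhydra_montanus,Apis_minor)),Urocyon_niger)); its 18 tips in alphabetical order are the answer.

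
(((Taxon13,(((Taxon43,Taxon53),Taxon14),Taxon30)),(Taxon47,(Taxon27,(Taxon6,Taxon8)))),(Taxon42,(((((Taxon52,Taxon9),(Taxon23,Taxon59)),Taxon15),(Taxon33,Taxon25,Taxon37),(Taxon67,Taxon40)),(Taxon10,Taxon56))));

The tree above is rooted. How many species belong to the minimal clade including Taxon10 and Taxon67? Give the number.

The MRCA of Taxon10 and Taxon67 is the node subtending (((((Taxon52,Taxon9),(Taxon23,Taxon59)),Taxon15),(Taxon33,Taxon25,Taxon37),(Taxon67,Taxon40)),(Taxon10,Taxon56)).
That clade contains 12 terminal taxa: Taxon10, Taxon15, Taxon23, Taxon25, Taxon33, Taxon37, Taxon40, Taxon52, Taxon56, Taxon59, Taxon67, Taxon9.

12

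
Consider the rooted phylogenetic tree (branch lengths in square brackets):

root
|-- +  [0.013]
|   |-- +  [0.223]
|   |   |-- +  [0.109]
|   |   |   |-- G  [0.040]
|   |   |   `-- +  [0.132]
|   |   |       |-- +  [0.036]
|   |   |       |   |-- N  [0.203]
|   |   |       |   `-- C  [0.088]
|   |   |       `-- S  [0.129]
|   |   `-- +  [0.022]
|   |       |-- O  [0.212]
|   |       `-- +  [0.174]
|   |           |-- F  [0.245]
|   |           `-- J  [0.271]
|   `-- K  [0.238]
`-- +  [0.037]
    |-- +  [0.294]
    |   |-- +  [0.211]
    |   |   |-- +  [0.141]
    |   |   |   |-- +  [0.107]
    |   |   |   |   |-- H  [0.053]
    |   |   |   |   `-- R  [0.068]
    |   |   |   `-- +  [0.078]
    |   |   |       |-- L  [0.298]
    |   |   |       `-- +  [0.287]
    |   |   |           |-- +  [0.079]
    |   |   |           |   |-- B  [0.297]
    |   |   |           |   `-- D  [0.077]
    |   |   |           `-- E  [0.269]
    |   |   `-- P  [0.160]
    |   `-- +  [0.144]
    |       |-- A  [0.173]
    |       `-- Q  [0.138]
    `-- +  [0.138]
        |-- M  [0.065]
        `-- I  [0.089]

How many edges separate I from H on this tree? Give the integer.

The MRCA of I and H is the node subtending (((((H,R),(L,((B,D),E))),P),(A,Q)),(M,I)).
From I up to that node: 2 branches. From H up to the same node: 5 branches. Total: 2 + 5 = 7.

7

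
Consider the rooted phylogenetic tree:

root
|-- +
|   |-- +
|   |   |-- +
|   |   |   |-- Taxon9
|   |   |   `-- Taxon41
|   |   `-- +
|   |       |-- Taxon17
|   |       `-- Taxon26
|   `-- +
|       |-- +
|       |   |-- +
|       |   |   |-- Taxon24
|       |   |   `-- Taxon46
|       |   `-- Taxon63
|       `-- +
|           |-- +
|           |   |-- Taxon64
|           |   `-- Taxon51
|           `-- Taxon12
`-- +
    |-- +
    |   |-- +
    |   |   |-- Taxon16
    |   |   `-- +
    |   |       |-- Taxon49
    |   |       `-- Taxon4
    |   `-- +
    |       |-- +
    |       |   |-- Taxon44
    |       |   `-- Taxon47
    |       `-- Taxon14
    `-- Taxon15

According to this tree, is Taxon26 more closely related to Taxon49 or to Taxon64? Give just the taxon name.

The MRCA of Taxon26 and Taxon64 subtends (((Taxon9,Taxon41),(Taxon17,Taxon26)),(((Taxon24,Taxon46),Taxon63),((Taxon64,Taxon51),Taxon12))) (10 taxa).
The MRCA of Taxon26 and Taxon49 is the root, subtending the entire tree (17 taxa).
The first is nested inside the second, so Taxon26 shares a more recent common ancestor with Taxon64.

Taxon64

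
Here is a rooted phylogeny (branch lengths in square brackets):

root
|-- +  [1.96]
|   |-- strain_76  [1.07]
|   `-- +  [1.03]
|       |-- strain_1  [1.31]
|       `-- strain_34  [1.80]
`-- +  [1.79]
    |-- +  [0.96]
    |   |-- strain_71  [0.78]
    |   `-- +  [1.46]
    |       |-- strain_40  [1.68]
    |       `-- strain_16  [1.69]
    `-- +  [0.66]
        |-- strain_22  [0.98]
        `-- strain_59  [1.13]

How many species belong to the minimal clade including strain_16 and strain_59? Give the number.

5

The MRCA of strain_16 and strain_59 is the node subtending ((strain_71,(strain_40,strain_16)),(strain_22,strain_59)).
That clade contains 5 terminal taxa: strain_16, strain_22, strain_40, strain_59, strain_71.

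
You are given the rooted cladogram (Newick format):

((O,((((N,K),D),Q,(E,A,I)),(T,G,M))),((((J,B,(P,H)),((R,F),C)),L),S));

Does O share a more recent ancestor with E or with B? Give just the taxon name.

E

The MRCA of O and E subtends (O,((((N,K),D),Q,(E,A,I)),(T,G,M))) (11 taxa).
The MRCA of O and B is the root, subtending the entire tree (20 taxa).
The first is nested inside the second, so O shares a more recent common ancestor with E.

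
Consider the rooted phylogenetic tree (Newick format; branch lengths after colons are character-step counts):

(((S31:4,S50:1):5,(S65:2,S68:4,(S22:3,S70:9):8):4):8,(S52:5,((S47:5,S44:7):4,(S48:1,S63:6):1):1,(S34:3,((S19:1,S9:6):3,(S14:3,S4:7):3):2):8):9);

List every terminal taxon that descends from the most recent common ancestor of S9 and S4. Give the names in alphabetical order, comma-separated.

Tracing S9: it sits inside (S19,S9).
Tracing S4: it sits inside (S14,S4).
The smallest clade enclosing both is ((S19,S9),(S14,S4)); the answer is its 4 terminal taxa in alphabetical order.

S14, S19, S4, S9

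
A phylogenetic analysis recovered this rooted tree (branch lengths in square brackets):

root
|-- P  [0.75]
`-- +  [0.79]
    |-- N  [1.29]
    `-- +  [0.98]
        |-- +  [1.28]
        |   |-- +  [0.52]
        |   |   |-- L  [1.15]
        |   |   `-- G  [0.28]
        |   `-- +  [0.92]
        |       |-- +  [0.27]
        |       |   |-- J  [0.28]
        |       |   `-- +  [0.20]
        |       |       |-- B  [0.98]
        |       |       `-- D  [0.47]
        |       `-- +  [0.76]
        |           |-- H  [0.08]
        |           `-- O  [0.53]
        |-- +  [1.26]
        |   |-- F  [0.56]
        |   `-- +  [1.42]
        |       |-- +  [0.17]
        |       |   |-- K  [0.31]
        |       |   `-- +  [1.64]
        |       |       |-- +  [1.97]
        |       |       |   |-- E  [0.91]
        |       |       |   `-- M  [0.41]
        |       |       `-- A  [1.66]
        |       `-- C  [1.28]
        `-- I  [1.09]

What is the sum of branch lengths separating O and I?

The path runs O → … → MRCA → … → I; the MRCA is the node subtending (((L,G),((J,(B,D)),(H,O))),(F,((K,((E,M),A)),C)),I).
Branch lengths along that path: 0.53 + 0.76 + 0.92 + 1.28 + 1.09 = 4.58.

4.58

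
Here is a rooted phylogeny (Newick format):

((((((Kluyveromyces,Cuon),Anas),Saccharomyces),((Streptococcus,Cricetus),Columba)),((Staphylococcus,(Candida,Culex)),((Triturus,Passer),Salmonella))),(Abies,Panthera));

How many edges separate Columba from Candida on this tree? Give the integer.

7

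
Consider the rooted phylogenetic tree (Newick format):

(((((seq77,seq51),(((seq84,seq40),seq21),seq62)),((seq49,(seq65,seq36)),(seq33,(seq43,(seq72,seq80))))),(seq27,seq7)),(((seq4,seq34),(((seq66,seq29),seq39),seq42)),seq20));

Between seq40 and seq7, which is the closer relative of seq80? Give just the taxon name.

seq40

The MRCA of seq80 and seq40 subtends (((seq77,seq51),(((seq84,seq40),seq21),seq62)),((seq49,(seq65,seq36)),(seq33,(seq43,(seq72,seq80))))) (13 taxa).
The MRCA of seq80 and seq7 subtends ((((seq77,seq51),(((seq84,seq40),seq21),seq62)),((seq49,(seq65,seq36)),(seq33,(seq43,(seq72,seq80))))),(seq27,seq7)) (15 taxa).
The first is nested inside the second, so seq80 shares a more recent common ancestor with seq40.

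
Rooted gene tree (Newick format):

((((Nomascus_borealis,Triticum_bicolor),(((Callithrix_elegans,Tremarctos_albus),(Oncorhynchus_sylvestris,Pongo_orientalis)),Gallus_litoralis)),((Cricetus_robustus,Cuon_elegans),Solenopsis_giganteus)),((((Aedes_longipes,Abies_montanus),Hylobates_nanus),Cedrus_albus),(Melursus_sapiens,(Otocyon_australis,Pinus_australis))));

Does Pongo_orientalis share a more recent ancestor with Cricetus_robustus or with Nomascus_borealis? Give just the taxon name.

Nomascus_borealis

The MRCA of Pongo_orientalis and Nomascus_borealis subtends ((Nomascus_borealis,Triticum_bicolor),(((Callithrix_elegans,Tremarctos_albus),(Oncorhynchus_sylvestris,Pongo_orientalis)),Gallus_litoralis)) (7 taxa).
The MRCA of Pongo_orientalis and Cricetus_robustus subtends (((Nomascus_borealis,Triticum_bicolor),(((Callithrix_elegans,Tremarctos_albus),(Oncorhynchus_sylvestris,Pongo_orientalis)),Gallus_litoralis)),((Cricetus_robustus,Cuon_elegans),Solenopsis_giganteus)) (10 taxa).
The first is nested inside the second, so Pongo_orientalis shares a more recent common ancestor with Nomascus_borealis.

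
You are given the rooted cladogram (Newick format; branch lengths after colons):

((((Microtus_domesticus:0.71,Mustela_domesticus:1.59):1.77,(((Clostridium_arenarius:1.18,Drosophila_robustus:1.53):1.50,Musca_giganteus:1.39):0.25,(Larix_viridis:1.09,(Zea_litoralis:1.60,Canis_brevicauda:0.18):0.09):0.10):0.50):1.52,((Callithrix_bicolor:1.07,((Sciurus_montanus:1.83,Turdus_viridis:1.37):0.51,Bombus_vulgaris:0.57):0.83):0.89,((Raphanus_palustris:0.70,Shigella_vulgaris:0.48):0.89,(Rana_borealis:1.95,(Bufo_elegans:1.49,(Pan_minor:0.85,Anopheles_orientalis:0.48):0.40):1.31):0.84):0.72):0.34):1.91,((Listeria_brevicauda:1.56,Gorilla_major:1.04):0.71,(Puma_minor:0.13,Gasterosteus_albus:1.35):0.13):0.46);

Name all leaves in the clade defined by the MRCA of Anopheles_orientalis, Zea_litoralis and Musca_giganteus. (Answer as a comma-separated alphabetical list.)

Tracing Anopheles_orientalis: it sits inside (Pan_minor,Anopheles_orientalis).
Tracing Zea_litoralis: it sits inside (Zea_litoralis,Canis_brevicauda).
Tracing Musca_giganteus: it sits inside ((Clostridium_arenarius,Drosophila_robustus),Musca_giganteus).
The smallest clade enclosing all 3 is (((Microtus_domesticus,Mustela_domesticus),(((Clostridium_arenarius,Drosophila_robustus),Musca_giganteus),(Larix_viridis,(Zea_litoralis,Canis_brevicauda)))),((Callithrix_bicolor,((Sciurus_montanus,Turdus_viridis),Bombus_vulgaris)),((Raphanus_palustris,Shigella_vulgaris),(Rana_borealis,(Bufo_elegans,(Pan_minor,Anopheles_orientalis)))))); the answer is its 18 terminal taxa in alphabetical order.

Anopheles_orientalis, Bombus_vulgaris, Bufo_elegans, Callithrix_bicolor, Canis_brevicauda, Clostridium_arenarius, Drosophila_robustus, Larix_viridis, Microtus_domesticus, Musca_giganteus, Mustela_domesticus, Pan_minor, Rana_borealis, Raphanus_palustris, Sciurus_montanus, Shigella_vulgaris, Turdus_viridis, Zea_litoralis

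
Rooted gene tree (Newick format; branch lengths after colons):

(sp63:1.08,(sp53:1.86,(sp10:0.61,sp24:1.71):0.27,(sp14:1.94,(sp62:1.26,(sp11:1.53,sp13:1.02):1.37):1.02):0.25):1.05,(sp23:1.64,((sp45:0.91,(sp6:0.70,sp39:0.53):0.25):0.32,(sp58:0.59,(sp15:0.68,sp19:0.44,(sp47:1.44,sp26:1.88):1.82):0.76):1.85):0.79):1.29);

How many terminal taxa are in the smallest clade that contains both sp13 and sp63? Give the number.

The MRCA of sp13 and sp63 is the root, so the clade is the entire tree.
That clade contains 17 terminal taxa: sp10, sp11, sp13, sp14, sp15, sp19, sp23, sp24, sp26, sp39, sp45, sp47, sp53, sp58, sp6, sp62, sp63.

17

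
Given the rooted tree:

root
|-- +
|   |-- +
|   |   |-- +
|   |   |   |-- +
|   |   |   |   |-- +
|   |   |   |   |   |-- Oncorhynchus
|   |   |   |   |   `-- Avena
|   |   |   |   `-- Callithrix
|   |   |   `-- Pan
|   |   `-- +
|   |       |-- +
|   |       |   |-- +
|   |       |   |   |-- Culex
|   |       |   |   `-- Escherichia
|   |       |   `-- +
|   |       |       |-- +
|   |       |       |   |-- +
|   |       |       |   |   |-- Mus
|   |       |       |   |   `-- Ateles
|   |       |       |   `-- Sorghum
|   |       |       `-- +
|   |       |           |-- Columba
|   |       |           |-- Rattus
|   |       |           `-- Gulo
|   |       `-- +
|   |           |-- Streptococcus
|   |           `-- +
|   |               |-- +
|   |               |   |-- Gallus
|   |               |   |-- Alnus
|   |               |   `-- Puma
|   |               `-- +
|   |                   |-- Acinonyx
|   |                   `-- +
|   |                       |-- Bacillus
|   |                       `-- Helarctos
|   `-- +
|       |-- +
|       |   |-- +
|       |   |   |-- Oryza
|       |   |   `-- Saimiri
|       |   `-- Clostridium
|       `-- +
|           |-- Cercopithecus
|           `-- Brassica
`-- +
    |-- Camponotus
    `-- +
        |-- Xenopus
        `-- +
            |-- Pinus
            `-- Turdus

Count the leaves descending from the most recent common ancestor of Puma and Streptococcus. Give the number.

The MRCA of Puma and Streptococcus is the node subtending (Streptococcus,((Gallus,Alnus,Puma),(Acinonyx,(Bacillus,Helarctos)))).
That clade contains 7 terminal taxa: Acinonyx, Alnus, Bacillus, Gallus, Helarctos, Puma, Streptococcus.

7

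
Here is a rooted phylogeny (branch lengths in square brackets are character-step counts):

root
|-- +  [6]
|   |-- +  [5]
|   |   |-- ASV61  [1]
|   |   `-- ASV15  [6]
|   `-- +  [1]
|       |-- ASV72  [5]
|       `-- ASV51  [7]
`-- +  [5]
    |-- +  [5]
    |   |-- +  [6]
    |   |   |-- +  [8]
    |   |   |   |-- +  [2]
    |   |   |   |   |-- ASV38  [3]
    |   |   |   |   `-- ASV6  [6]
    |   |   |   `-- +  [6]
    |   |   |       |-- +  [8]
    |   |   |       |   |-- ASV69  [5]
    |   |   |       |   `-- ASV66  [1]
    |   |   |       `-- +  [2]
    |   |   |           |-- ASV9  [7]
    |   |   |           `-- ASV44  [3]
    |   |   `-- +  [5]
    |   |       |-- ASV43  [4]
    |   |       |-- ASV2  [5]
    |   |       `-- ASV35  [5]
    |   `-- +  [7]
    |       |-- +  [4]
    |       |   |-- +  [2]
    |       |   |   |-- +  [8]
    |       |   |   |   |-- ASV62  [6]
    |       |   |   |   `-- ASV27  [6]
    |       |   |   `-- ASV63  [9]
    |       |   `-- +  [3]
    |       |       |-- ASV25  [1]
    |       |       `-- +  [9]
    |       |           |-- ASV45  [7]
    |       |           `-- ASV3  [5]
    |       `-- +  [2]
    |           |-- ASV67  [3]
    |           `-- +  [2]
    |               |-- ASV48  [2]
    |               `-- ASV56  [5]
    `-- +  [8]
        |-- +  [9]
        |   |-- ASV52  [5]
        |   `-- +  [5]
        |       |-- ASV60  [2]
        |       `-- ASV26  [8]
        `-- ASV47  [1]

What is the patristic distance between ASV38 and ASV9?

20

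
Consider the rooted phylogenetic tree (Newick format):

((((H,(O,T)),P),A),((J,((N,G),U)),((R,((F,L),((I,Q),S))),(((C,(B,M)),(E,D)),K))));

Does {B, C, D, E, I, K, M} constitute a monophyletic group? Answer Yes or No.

No

The MRCA of the listed taxa subtends ((R,((F,L),((I,Q),S))),(((C,(B,M)),(E,D)),K)).
That clade also contains F, L, Q, R, S, which are not in the proposed group, so the group is not monophyletic.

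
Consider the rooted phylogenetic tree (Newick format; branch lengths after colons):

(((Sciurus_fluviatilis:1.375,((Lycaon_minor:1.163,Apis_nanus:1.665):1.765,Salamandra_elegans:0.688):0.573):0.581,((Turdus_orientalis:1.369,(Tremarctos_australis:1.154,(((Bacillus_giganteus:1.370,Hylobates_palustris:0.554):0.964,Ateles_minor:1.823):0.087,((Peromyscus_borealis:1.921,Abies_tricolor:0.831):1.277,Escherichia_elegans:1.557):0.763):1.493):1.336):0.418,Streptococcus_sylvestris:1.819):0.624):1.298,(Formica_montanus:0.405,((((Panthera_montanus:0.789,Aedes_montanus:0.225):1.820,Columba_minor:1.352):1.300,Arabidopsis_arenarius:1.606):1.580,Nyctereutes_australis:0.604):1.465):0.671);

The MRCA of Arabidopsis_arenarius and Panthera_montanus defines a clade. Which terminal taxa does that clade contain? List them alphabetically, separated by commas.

Aedes_montanus, Arabidopsis_arenarius, Columba_minor, Panthera_montanus

Tracing Arabidopsis_arenarius: it sits inside (((Panthera_montanus,Aedes_montanus),Columba_minor),Arabidopsis_arenarius).
Tracing Panthera_montanus: it sits inside (Panthera_montanus,Aedes_montanus).
The smallest clade enclosing both is (((Panthera_montanus,Aedes_montanus),Columba_minor),Arabidopsis_arenarius); the answer is its 4 terminal taxa in alphabetical order.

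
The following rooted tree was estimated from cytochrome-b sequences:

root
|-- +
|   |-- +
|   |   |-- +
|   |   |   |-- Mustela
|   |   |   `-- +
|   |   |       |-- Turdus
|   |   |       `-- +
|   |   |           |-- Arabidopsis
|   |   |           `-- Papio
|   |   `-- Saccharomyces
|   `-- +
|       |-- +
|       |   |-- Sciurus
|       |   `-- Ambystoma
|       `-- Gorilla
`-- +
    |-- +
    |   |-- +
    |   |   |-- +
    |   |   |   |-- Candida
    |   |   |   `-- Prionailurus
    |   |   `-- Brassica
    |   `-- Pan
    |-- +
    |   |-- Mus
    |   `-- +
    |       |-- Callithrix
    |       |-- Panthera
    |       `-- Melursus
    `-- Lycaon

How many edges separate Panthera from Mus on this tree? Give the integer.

3

The MRCA of Panthera and Mus is the node subtending (Mus,(Callithrix,Panthera,Melursus)).
From Panthera up to that node: 2 branches. From Mus up to the same node: 1 branch. Total: 2 + 1 = 3.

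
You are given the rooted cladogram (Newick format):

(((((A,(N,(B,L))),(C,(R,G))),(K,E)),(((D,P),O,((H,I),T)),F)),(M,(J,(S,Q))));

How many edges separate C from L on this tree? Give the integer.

The MRCA of C and L is the node subtending ((A,(N,(B,L))),(C,(R,G))).
From C up to that node: 2 branches. From L up to the same node: 4 branches. Total: 2 + 4 = 6.

6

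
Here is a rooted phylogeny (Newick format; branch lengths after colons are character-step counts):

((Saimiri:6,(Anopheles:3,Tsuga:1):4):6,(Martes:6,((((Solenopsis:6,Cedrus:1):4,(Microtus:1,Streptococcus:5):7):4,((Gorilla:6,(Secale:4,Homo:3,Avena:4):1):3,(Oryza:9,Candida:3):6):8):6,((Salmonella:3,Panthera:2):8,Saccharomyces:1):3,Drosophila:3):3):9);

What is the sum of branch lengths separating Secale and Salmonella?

36

The path runs Secale → … → MRCA → … → Salmonella; the MRCA is the node subtending ((((Solenopsis,Cedrus),(Microtus,Streptococcus)),((Gorilla,(Secale,Homo,Avena)),(Oryza,Candida))),((Salmonella,Panthera),Saccharomyces),Drosophila).
Branch lengths along that path: 4 + 1 + 3 + 8 + 6 + 3 + 8 + 3 = 36.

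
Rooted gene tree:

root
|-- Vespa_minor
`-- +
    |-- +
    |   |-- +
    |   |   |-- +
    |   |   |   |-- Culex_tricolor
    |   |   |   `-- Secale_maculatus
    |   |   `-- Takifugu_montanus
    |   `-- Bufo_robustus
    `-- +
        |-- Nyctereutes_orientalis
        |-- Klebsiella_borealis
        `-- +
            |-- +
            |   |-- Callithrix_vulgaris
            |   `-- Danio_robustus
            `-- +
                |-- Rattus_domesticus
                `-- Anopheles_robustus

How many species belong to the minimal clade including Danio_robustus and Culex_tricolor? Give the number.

10

The MRCA of Danio_robustus and Culex_tricolor is the node subtending ((((Culex_tricolor,Secale_maculatus),Takifugu_montanus),Bufo_robustus),(Nyctereutes_orientalis,Klebsiella_borealis,((Callithrix_vulgaris,Danio_robustus),(Rattus_domesticus,Anopheles_robustus)))).
That clade contains 10 terminal taxa: Anopheles_robustus, Bufo_robustus, Callithrix_vulgaris, Culex_tricolor, Danio_robustus, Klebsiella_borealis, Nyctereutes_orientalis, Rattus_domesticus, Secale_maculatus, Takifugu_montanus.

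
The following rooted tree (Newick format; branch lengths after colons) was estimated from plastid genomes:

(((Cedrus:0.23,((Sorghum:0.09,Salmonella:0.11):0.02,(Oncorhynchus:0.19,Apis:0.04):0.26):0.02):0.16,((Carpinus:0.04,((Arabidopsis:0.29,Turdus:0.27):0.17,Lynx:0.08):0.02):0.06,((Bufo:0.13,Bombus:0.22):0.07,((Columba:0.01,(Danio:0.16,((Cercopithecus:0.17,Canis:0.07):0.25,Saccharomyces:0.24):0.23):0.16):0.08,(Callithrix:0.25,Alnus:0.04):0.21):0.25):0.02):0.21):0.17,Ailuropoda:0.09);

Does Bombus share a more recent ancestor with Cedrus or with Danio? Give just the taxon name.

The MRCA of Bombus and Danio subtends ((Bufo,Bombus),((Columba,(Danio,((Cercopithecus,Canis),Saccharomyces))),(Callithrix,Alnus))) (9 taxa).
The MRCA of Bombus and Cedrus subtends ((Cedrus,((Sorghum,Salmonella),(Oncorhynchus,Apis))),((Carpinus,((Arabidopsis,Turdus),Lynx)),((Bufo,Bombus),((Columba,(Danio,((Cercopithecus,Canis),Saccharomyces))),(Callithrix,Alnus))))) (18 taxa).
The first is nested inside the second, so Bombus shares a more recent common ancestor with Danio.

Danio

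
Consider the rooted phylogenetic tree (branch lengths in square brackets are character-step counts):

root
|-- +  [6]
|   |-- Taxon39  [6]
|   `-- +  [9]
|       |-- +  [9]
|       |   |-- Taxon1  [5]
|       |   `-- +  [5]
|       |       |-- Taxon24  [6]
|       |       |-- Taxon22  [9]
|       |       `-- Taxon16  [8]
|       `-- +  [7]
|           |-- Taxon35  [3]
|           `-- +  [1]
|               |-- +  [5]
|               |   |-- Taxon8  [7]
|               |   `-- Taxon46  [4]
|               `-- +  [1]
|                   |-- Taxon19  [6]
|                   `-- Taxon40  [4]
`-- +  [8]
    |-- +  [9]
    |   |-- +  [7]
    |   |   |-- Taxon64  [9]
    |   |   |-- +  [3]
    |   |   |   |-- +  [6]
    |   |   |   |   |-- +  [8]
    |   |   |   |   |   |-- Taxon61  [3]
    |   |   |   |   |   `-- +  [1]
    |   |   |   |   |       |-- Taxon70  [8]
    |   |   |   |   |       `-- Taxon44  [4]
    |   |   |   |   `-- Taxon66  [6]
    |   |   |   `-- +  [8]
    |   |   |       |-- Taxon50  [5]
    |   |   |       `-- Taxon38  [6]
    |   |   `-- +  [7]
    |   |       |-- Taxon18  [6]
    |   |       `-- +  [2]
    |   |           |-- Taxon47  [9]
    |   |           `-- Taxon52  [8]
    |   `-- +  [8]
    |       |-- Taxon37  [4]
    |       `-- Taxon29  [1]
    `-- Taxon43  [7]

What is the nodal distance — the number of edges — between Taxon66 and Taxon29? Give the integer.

The MRCA of Taxon66 and Taxon29 is the node subtending ((Taxon64,(((Taxon61,(Taxon70,Taxon44)),Taxon66),(Taxon50,Taxon38)),(Taxon18,(Taxon47,Taxon52))),(Taxon37,Taxon29)).
From Taxon66 up to that node: 4 branches. From Taxon29 up to the same node: 2 branches. Total: 4 + 2 = 6.

6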